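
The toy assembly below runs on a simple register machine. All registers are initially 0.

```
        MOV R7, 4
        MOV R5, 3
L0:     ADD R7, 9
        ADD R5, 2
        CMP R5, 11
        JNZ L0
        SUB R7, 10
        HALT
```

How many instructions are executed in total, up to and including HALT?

MOV R7, 4 → R7=4
MOV R5, 3 → R5=3
ADD R7, 9 → R7=4+9=13
ADD R5, 2 → R5=3+2=5
CMP R5, 11  (cmp 5,11)
JNZ L0: taken
ADD R7, 9 → R7=13+9=22
ADD R5, 2 → R5=5+2=7
CMP R5, 11  (cmp 7,11)
JNZ L0: taken
ADD R7, 9 → R7=22+9=31
ADD R5, 2 → R5=7+2=9
CMP R5, 11  (cmp 9,11)
JNZ L0: taken
ADD R7, 9 → R7=31+9=40
ADD R5, 2 → R5=9+2=11
CMP R5, 11  (cmp 11,11)
JNZ L0: not taken
SUB R7, 10 → R7=40-10=30
halt.
Total executed instructions: 20.

20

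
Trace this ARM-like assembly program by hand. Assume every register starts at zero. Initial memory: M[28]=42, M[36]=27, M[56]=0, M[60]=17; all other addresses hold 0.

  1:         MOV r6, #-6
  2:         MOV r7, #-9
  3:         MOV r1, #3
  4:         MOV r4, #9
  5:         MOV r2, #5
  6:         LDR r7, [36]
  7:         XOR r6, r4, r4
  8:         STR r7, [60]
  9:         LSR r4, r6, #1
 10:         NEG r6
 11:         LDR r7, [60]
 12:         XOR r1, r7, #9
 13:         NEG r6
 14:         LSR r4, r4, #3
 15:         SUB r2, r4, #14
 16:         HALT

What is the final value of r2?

after MOV r6, #-6: r6=-6
after MOV r7, #-9: r7=-9
after MOV r1, #3: r1=3
after MOV r4, #9: r4=9
after MOV r2, #5: r2=5
after LDR r7, [36]: r7=M[36]=27
after XOR r6, r4, r4: r6=9^9=0
STR r7, [60] → M[60]=27
after LSR r4, r6, #1: r4=0>>1=0
after NEG r6: r6=-(0)=0
after LDR r7, [60]: r7=M[60]=27
after XOR r1, r7, #9: r1=27^9=18
after NEG r6: r6=-(0)=0
after LSR r4, r4, #3: r4=0>>3=0
after SUB r2, r4, #14: r2=0-14=-14
halt.

-14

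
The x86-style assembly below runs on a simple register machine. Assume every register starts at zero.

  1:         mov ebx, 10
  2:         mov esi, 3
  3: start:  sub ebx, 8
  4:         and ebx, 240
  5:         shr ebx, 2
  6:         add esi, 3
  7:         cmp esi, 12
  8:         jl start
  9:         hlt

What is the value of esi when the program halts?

12

mov ebx, 10 → ebx=10
mov esi, 3 → esi=3
sub ebx, 8 → ebx=10-8=2
and ebx, 240 → ebx=2&240=0
shr ebx, 2 → ebx=0>>2=0
add esi, 3 → esi=3+3=6
cmp esi, 12  (cmp 6,12)
jl start: taken
sub ebx, 8 → ebx=0-8=-8
and ebx, 240 → ebx=(-8)&240=240
shr ebx, 2 → ebx=240>>2=60
add esi, 3 → esi=6+3=9
cmp esi, 12  (cmp 9,12)
jl start: taken
sub ebx, 8 → ebx=60-8=52
and ebx, 240 → ebx=52&240=48
shr ebx, 2 → ebx=48>>2=12
add esi, 3 → esi=9+3=12
cmp esi, 12  (cmp 12,12)
jl start: not taken
halt.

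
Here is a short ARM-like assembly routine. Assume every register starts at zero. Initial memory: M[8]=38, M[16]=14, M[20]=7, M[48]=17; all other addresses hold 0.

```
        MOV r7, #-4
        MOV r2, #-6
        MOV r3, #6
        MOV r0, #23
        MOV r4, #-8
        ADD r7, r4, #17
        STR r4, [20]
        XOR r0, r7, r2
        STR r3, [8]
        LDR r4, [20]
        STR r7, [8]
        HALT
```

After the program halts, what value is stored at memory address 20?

after MOV r7, #-4: r7=-4
after MOV r2, #-6: r2=-6
after MOV r3, #6: r3=6
after MOV r0, #23: r0=23
after MOV r4, #-8: r4=-8
after ADD r7, r4, #17: r7=(-8)+17=9
STR r4, [20] → M[20]=-8
after XOR r0, r7, r2: r0=9^(-6)=-13
STR r3, [8] → M[8]=6
after LDR r4, [20]: r4=M[20]=-8
STR r7, [8] → M[8]=9
halt.

-8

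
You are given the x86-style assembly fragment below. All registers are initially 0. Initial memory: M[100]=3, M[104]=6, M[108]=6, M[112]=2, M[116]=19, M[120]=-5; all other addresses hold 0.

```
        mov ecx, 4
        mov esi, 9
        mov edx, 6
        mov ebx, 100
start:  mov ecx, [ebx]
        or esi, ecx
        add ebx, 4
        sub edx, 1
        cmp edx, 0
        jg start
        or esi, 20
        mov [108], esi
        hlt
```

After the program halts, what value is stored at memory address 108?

mov ecx, 4 → ecx=4
mov esi, 9 → esi=9
mov edx, 6 → edx=6
mov ebx, 100 → ebx=100
mov ecx, [ebx] → ecx=M[100]=3
or esi, ecx → esi=9|3=11
add ebx, 4 → ebx=100+4=104
sub edx, 1 → edx=6-1=5
cmp edx, 0  (cmp 5,0)
jg start: taken
mov ecx, [ebx] → ecx=M[104]=6
or esi, ecx → esi=11|6=15
add ebx, 4 → ebx=104+4=108
sub edx, 1 → edx=5-1=4
cmp edx, 0  (cmp 4,0)
jg start: taken
mov ecx, [ebx] → ecx=M[108]=6
or esi, ecx → esi=15|6=15
add ebx, 4 → ebx=108+4=112
sub edx, 1 → edx=4-1=3
cmp edx, 0  (cmp 3,0)
jg start: taken
mov ecx, [ebx] → ecx=M[112]=2
or esi, ecx → esi=15|2=15
add ebx, 4 → ebx=112+4=116
sub edx, 1 → edx=3-1=2
cmp edx, 0  (cmp 2,0)
jg start: taken
mov ecx, [ebx] → ecx=M[116]=19
or esi, ecx → esi=15|19=31
add ebx, 4 → ebx=116+4=120
sub edx, 1 → edx=2-1=1
cmp edx, 0  (cmp 1,0)
jg start: taken
mov ecx, [ebx] → ecx=M[120]=-5
or esi, ecx → esi=31|(-5)=-1
add ebx, 4 → ebx=120+4=124
sub edx, 1 → edx=1-1=0
cmp edx, 0  (cmp 0,0)
jg start: not taken
or esi, 20 → esi=(-1)|20=-1
mov [108], esi → M[108]=-1
halt.

-1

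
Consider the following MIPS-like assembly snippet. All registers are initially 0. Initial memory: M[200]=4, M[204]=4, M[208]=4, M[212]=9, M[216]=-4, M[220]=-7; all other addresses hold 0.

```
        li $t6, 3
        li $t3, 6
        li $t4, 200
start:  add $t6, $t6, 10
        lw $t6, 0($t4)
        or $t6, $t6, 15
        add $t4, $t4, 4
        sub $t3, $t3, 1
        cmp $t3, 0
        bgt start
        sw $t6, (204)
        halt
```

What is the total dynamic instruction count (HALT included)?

47

$t6=3
$t3=6
$t4=200
$t6=3+10=13
$t6=M[200]=4
$t6=4|15=15
$t4=200+4=204
$t3=6-1=5
cmp $t3, 0  (cmp 5,0)
bgt start: taken
$t6=15+10=25
$t6=M[204]=4
$t6=4|15=15
$t4=204+4=208
$t3=5-1=4
cmp $t3, 0  (cmp 4,0)
bgt start: taken
$t6=15+10=25
$t6=M[208]=4
$t6=4|15=15
$t4=208+4=212
$t3=4-1=3
cmp $t3, 0  (cmp 3,0)
bgt start: taken
$t6=15+10=25
$t6=M[212]=9
$t6=9|15=15
$t4=212+4=216
$t3=3-1=2
cmp $t3, 0  (cmp 2,0)
bgt start: taken
$t6=15+10=25
$t6=M[216]=-4
$t6=(-4)|15=-1
$t4=216+4=220
$t3=2-1=1
cmp $t3, 0  (cmp 1,0)
bgt start: taken
$t6=(-1)+10=9
$t6=M[220]=-7
$t6=(-7)|15=-1
$t4=220+4=224
$t3=1-1=0
cmp $t3, 0  (cmp 0,0)
bgt start: not taken
sw $t6, (204) → M[204]=-1
halt.
Total executed instructions: 47.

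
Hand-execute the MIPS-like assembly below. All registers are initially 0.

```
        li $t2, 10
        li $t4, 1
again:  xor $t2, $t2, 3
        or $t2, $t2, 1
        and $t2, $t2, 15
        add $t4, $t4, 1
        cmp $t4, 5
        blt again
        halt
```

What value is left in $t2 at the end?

after li $t2, 10: $t2=10
after li $t4, 1: $t4=1
after xor $t2, $t2, 3: $t2=10^3=9
after or $t2, $t2, 1: $t2=9|1=9
after and $t2, $t2, 15: $t2=9&15=9
after add $t4, $t4, 1: $t4=1+1=2
cmp $t4, 5  (cmp 2,5)
blt again: taken
after xor $t2, $t2, 3: $t2=9^3=10
after or $t2, $t2, 1: $t2=10|1=11
after and $t2, $t2, 15: $t2=11&15=11
after add $t4, $t4, 1: $t4=2+1=3
cmp $t4, 5  (cmp 3,5)
blt again: taken
after xor $t2, $t2, 3: $t2=11^3=8
after or $t2, $t2, 1: $t2=8|1=9
after and $t2, $t2, 15: $t2=9&15=9
after add $t4, $t4, 1: $t4=3+1=4
cmp $t4, 5  (cmp 4,5)
blt again: taken
after xor $t2, $t2, 3: $t2=9^3=10
after or $t2, $t2, 1: $t2=10|1=11
after and $t2, $t2, 15: $t2=11&15=11
after add $t4, $t4, 1: $t4=4+1=5
cmp $t4, 5  (cmp 5,5)
blt again: not taken
halt.

11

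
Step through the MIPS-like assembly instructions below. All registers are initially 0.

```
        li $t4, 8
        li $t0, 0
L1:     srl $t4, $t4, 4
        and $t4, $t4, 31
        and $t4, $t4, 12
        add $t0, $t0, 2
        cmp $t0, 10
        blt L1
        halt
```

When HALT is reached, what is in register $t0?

10

after li $t4, 8: $t4=8
after li $t0, 0: $t0=0
after srl $t4, $t4, 4: $t4=8>>4=0
after and $t4, $t4, 31: $t4=0&31=0
after and $t4, $t4, 12: $t4=0&12=0
after add $t0, $t0, 2: $t0=0+2=2
cmp $t0, 10  (cmp 2,10)
blt L1: taken
after srl $t4, $t4, 4: $t4=0>>4=0
after and $t4, $t4, 31: $t4=0&31=0
after and $t4, $t4, 12: $t4=0&12=0
after add $t0, $t0, 2: $t0=2+2=4
cmp $t0, 10  (cmp 4,10)
blt L1: taken
after srl $t4, $t4, 4: $t4=0>>4=0
after and $t4, $t4, 31: $t4=0&31=0
after and $t4, $t4, 12: $t4=0&12=0
after add $t0, $t0, 2: $t0=4+2=6
cmp $t0, 10  (cmp 6,10)
blt L1: taken
after srl $t4, $t4, 4: $t4=0>>4=0
after and $t4, $t4, 31: $t4=0&31=0
after and $t4, $t4, 12: $t4=0&12=0
after add $t0, $t0, 2: $t0=6+2=8
cmp $t0, 10  (cmp 8,10)
blt L1: taken
after srl $t4, $t4, 4: $t4=0>>4=0
after and $t4, $t4, 31: $t4=0&31=0
after and $t4, $t4, 12: $t4=0&12=0
after add $t0, $t0, 2: $t0=8+2=10
cmp $t0, 10  (cmp 10,10)
blt L1: not taken
halt.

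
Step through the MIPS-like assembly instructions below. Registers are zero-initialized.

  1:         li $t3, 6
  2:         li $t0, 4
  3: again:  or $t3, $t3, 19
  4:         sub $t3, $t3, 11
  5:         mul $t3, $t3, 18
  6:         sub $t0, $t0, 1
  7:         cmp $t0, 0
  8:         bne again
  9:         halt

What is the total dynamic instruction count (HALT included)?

li $t3, 6 → $t3=6
li $t0, 4 → $t0=4
or $t3, $t3, 19 → $t3=6|19=23
sub $t3, $t3, 11 → $t3=23-11=12
mul $t3, $t3, 18 → $t3=12*18=216
sub $t0, $t0, 1 → $t0=4-1=3
cmp $t0, 0  (cmp 3,0)
bne again: taken
or $t3, $t3, 19 → $t3=216|19=219
sub $t3, $t3, 11 → $t3=219-11=208
mul $t3, $t3, 18 → $t3=208*18=3744
sub $t0, $t0, 1 → $t0=3-1=2
cmp $t0, 0  (cmp 2,0)
bne again: taken
or $t3, $t3, 19 → $t3=3744|19=3763
sub $t3, $t3, 11 → $t3=3763-11=3752
mul $t3, $t3, 18 → $t3=3752*18=67536
sub $t0, $t0, 1 → $t0=2-1=1
cmp $t0, 0  (cmp 1,0)
bne again: taken
or $t3, $t3, 19 → $t3=67536|19=67539
sub $t3, $t3, 11 → $t3=67539-11=67528
mul $t3, $t3, 18 → $t3=67528*18=1215504
sub $t0, $t0, 1 → $t0=1-1=0
cmp $t0, 0  (cmp 0,0)
bne again: not taken
halt.
Total executed instructions: 27.

27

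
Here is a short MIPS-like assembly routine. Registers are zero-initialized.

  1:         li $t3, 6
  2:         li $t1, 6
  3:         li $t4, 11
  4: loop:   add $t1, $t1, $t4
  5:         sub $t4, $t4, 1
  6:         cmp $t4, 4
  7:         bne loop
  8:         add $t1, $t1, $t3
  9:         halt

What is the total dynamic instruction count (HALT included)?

33

after li $t3, 6: $t3=6
after li $t1, 6: $t1=6
after li $t4, 11: $t4=11
after add $t1, $t1, $t4: $t1=6+11=17
after sub $t4, $t4, 1: $t4=11-1=10
cmp $t4, 4  (cmp 10,4)
bne loop: taken
after add $t1, $t1, $t4: $t1=17+10=27
after sub $t4, $t4, 1: $t4=10-1=9
cmp $t4, 4  (cmp 9,4)
bne loop: taken
after add $t1, $t1, $t4: $t1=27+9=36
after sub $t4, $t4, 1: $t4=9-1=8
cmp $t4, 4  (cmp 8,4)
bne loop: taken
after add $t1, $t1, $t4: $t1=36+8=44
after sub $t4, $t4, 1: $t4=8-1=7
cmp $t4, 4  (cmp 7,4)
bne loop: taken
after add $t1, $t1, $t4: $t1=44+7=51
after sub $t4, $t4, 1: $t4=7-1=6
cmp $t4, 4  (cmp 6,4)
bne loop: taken
after add $t1, $t1, $t4: $t1=51+6=57
after sub $t4, $t4, 1: $t4=6-1=5
cmp $t4, 4  (cmp 5,4)
bne loop: taken
after add $t1, $t1, $t4: $t1=57+5=62
after sub $t4, $t4, 1: $t4=5-1=4
cmp $t4, 4  (cmp 4,4)
bne loop: not taken
after add $t1, $t1, $t3: $t1=62+6=68
halt.
Total executed instructions: 33.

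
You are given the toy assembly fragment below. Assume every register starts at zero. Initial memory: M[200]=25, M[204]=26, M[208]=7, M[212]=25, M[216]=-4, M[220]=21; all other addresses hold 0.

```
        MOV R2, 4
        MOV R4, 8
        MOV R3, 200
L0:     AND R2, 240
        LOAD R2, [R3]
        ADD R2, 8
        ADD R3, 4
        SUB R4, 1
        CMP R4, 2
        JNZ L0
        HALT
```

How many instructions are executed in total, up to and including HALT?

46

after MOV R2, 4: R2=4
after MOV R4, 8: R4=8
after MOV R3, 200: R3=200
after AND R2, 240: R2=4&240=0
after LOAD R2, [R3]: R2=M[200]=25
after ADD R2, 8: R2=25+8=33
after ADD R3, 4: R3=200+4=204
after SUB R4, 1: R4=8-1=7
CMP R4, 2  (cmp 7,2)
JNZ L0: taken
after AND R2, 240: R2=33&240=32
after LOAD R2, [R3]: R2=M[204]=26
after ADD R2, 8: R2=26+8=34
after ADD R3, 4: R3=204+4=208
after SUB R4, 1: R4=7-1=6
CMP R4, 2  (cmp 6,2)
JNZ L0: taken
after AND R2, 240: R2=34&240=32
after LOAD R2, [R3]: R2=M[208]=7
after ADD R2, 8: R2=7+8=15
after ADD R3, 4: R3=208+4=212
after SUB R4, 1: R4=6-1=5
CMP R4, 2  (cmp 5,2)
JNZ L0: taken
after AND R2, 240: R2=15&240=0
after LOAD R2, [R3]: R2=M[212]=25
after ADD R2, 8: R2=25+8=33
after ADD R3, 4: R3=212+4=216
after SUB R4, 1: R4=5-1=4
CMP R4, 2  (cmp 4,2)
JNZ L0: taken
after AND R2, 240: R2=33&240=32
after LOAD R2, [R3]: R2=M[216]=-4
after ADD R2, 8: R2=(-4)+8=4
after ADD R3, 4: R3=216+4=220
after SUB R4, 1: R4=4-1=3
CMP R4, 2  (cmp 3,2)
JNZ L0: taken
after AND R2, 240: R2=4&240=0
after LOAD R2, [R3]: R2=M[220]=21
after ADD R2, 8: R2=21+8=29
after ADD R3, 4: R3=220+4=224
after SUB R4, 1: R4=3-1=2
CMP R4, 2  (cmp 2,2)
JNZ L0: not taken
halt.
Total executed instructions: 46.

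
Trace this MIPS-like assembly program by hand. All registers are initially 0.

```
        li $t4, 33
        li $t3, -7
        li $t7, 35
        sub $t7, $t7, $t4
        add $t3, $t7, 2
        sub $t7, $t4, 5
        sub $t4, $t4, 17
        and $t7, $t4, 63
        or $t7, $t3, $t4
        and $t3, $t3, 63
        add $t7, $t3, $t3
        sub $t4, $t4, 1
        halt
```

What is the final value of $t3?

$t4=33
$t3=-7
$t7=35
$t7=35-33=2
$t3=2+2=4
$t7=33-5=28
$t4=33-17=16
$t7=16&63=16
$t7=4|16=20
$t3=4&63=4
$t7=4+4=8
$t4=16-1=15
halt.

4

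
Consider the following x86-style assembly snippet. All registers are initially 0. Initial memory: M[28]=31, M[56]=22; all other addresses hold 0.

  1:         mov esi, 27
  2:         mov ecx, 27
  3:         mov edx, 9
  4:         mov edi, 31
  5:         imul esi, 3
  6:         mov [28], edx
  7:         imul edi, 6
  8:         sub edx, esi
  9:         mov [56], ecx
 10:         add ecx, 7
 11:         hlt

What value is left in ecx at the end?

after mov esi, 27: esi=27
after mov ecx, 27: ecx=27
after mov edx, 9: edx=9
after mov edi, 31: edi=31
after imul esi, 3: esi=27*3=81
mov [28], edx → M[28]=9
after imul edi, 6: edi=31*6=186
after sub edx, esi: edx=9-81=-72
mov [56], ecx → M[56]=27
after add ecx, 7: ecx=27+7=34
halt.

34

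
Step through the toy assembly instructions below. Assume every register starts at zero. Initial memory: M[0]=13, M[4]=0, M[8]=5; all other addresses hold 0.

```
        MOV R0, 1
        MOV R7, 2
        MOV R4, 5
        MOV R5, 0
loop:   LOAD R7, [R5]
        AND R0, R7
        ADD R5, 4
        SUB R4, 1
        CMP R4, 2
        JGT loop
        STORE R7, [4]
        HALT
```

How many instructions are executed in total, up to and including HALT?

24

after MOV R0, 1: R0=1
after MOV R7, 2: R7=2
after MOV R4, 5: R4=5
after MOV R5, 0: R5=0
after LOAD R7, [R5]: R7=M[0]=13
after AND R0, R7: R0=1&13=1
after ADD R5, 4: R5=0+4=4
after SUB R4, 1: R4=5-1=4
CMP R4, 2  (cmp 4,2)
JGT loop: taken
after LOAD R7, [R5]: R7=M[4]=0
after AND R0, R7: R0=1&0=0
after ADD R5, 4: R5=4+4=8
after SUB R4, 1: R4=4-1=3
CMP R4, 2  (cmp 3,2)
JGT loop: taken
after LOAD R7, [R5]: R7=M[8]=5
after AND R0, R7: R0=0&5=0
after ADD R5, 4: R5=8+4=12
after SUB R4, 1: R4=3-1=2
CMP R4, 2  (cmp 2,2)
JGT loop: not taken
STORE R7, [4] → M[4]=5
halt.
Total executed instructions: 24.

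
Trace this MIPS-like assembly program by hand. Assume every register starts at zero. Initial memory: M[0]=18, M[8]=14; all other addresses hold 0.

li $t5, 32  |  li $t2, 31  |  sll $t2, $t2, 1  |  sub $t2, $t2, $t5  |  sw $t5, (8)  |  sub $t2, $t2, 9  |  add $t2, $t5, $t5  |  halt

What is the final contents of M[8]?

32

$t5=32
$t2=31
$t2=31<<1=62
$t2=62-32=30
sw $t5, (8) → M[8]=32
$t2=30-9=21
$t2=32+32=64
halt.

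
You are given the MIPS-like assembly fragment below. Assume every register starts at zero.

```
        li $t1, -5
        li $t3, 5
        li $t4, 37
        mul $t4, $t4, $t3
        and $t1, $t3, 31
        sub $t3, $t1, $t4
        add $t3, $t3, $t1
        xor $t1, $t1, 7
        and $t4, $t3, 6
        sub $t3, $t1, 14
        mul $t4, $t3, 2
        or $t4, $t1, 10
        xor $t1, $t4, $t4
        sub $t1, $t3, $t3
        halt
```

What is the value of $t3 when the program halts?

-12

li $t1, -5 → $t1=-5
li $t3, 5 → $t3=5
li $t4, 37 → $t4=37
mul $t4, $t4, $t3 → $t4=37*5=185
and $t1, $t3, 31 → $t1=5&31=5
sub $t3, $t1, $t4 → $t3=5-185=-180
add $t3, $t3, $t1 → $t3=(-180)+5=-175
xor $t1, $t1, 7 → $t1=5^7=2
and $t4, $t3, 6 → $t4=(-175)&6=0
sub $t3, $t1, 14 → $t3=2-14=-12
mul $t4, $t3, 2 → $t4=(-12)*2=-24
or $t4, $t1, 10 → $t4=2|10=10
xor $t1, $t4, $t4 → $t1=10^10=0
sub $t1, $t3, $t3 → $t1=(-12)-(-12)=0
halt.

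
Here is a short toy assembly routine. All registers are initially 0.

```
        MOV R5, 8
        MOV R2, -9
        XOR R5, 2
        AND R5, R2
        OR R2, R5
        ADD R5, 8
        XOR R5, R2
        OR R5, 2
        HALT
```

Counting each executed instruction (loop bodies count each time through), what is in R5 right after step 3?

MOV R5, 8 → R5=8
MOV R2, -9 → R2=-9
XOR R5, 2 → R5=8^2=10
After step 3: R5 = 10.

10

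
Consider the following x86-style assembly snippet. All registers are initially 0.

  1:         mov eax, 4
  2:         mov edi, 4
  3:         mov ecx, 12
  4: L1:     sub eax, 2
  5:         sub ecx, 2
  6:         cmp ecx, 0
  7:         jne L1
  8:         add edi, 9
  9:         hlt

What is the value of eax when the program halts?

after mov eax, 4: eax=4
after mov edi, 4: edi=4
after mov ecx, 12: ecx=12
after sub eax, 2: eax=4-2=2
after sub ecx, 2: ecx=12-2=10
cmp ecx, 0  (cmp 10,0)
jne L1: taken
after sub eax, 2: eax=2-2=0
after sub ecx, 2: ecx=10-2=8
cmp ecx, 0  (cmp 8,0)
jne L1: taken
after sub eax, 2: eax=0-2=-2
after sub ecx, 2: ecx=8-2=6
cmp ecx, 0  (cmp 6,0)
jne L1: taken
after sub eax, 2: eax=(-2)-2=-4
after sub ecx, 2: ecx=6-2=4
cmp ecx, 0  (cmp 4,0)
jne L1: taken
after sub eax, 2: eax=(-4)-2=-6
after sub ecx, 2: ecx=4-2=2
cmp ecx, 0  (cmp 2,0)
jne L1: taken
after sub eax, 2: eax=(-6)-2=-8
after sub ecx, 2: ecx=2-2=0
cmp ecx, 0  (cmp 0,0)
jne L1: not taken
after add edi, 9: edi=4+9=13
halt.

-8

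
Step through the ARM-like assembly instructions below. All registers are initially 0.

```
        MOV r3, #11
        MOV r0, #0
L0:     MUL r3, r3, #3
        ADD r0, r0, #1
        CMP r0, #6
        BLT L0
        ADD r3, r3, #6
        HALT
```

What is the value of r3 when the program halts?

after MOV r3, #11: r3=11
after MOV r0, #0: r0=0
after MUL r3, r3, #3: r3=11*3=33
after ADD r0, r0, #1: r0=0+1=1
CMP r0, #6  (cmp 1,6)
BLT L0: taken
after MUL r3, r3, #3: r3=33*3=99
after ADD r0, r0, #1: r0=1+1=2
CMP r0, #6  (cmp 2,6)
BLT L0: taken
after MUL r3, r3, #3: r3=99*3=297
after ADD r0, r0, #1: r0=2+1=3
CMP r0, #6  (cmp 3,6)
BLT L0: taken
after MUL r3, r3, #3: r3=297*3=891
after ADD r0, r0, #1: r0=3+1=4
CMP r0, #6  (cmp 4,6)
BLT L0: taken
after MUL r3, r3, #3: r3=891*3=2673
after ADD r0, r0, #1: r0=4+1=5
CMP r0, #6  (cmp 5,6)
BLT L0: taken
after MUL r3, r3, #3: r3=2673*3=8019
after ADD r0, r0, #1: r0=5+1=6
CMP r0, #6  (cmp 6,6)
BLT L0: not taken
after ADD r3, r3, #6: r3=8019+6=8025
halt.

8025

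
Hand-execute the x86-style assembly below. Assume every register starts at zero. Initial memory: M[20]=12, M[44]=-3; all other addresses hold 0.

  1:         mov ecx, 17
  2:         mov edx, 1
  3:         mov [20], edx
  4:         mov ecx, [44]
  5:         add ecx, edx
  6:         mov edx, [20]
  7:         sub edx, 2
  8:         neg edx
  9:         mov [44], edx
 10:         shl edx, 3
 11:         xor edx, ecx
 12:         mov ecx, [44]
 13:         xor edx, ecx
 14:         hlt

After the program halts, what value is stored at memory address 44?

ecx=17
edx=1
mov [20], edx → M[20]=1
ecx=M[44]=-3
ecx=(-3)+1=-2
edx=M[20]=1
edx=1-2=-1
edx=-(-1)=1
mov [44], edx → M[44]=1
edx=1<<3=8
edx=8^(-2)=-10
ecx=M[44]=1
edx=(-10)^1=-9
halt.

1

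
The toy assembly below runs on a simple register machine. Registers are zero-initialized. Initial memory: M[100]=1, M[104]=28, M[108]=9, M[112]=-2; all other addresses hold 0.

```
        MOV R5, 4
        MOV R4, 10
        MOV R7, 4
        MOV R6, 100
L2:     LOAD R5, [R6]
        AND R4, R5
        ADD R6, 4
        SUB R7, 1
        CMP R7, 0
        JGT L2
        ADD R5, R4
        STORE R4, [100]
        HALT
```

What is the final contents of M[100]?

R5=4
R4=10
R7=4
R6=100
R5=M[100]=1
R4=10&1=0
R6=100+4=104
R7=4-1=3
CMP R7, 0  (cmp 3,0)
JGT L2: taken
R5=M[104]=28
R4=0&28=0
R6=104+4=108
R7=3-1=2
CMP R7, 0  (cmp 2,0)
JGT L2: taken
R5=M[108]=9
R4=0&9=0
R6=108+4=112
R7=2-1=1
CMP R7, 0  (cmp 1,0)
JGT L2: taken
R5=M[112]=-2
R4=0&(-2)=0
R6=112+4=116
R7=1-1=0
CMP R7, 0  (cmp 0,0)
JGT L2: not taken
R5=(-2)+0=-2
STORE R4, [100] → M[100]=0
halt.

0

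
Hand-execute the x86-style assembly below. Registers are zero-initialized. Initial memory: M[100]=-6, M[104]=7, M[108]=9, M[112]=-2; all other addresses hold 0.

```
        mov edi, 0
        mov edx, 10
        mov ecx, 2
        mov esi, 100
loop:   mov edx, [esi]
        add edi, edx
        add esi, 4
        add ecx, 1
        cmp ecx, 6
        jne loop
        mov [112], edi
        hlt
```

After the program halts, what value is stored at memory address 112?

mov edi, 0 → edi=0
mov edx, 10 → edx=10
mov ecx, 2 → ecx=2
mov esi, 100 → esi=100
mov edx, [esi] → edx=M[100]=-6
add edi, edx → edi=0+(-6)=-6
add esi, 4 → esi=100+4=104
add ecx, 1 → ecx=2+1=3
cmp ecx, 6  (cmp 3,6)
jne loop: taken
mov edx, [esi] → edx=M[104]=7
add edi, edx → edi=(-6)+7=1
add esi, 4 → esi=104+4=108
add ecx, 1 → ecx=3+1=4
cmp ecx, 6  (cmp 4,6)
jne loop: taken
mov edx, [esi] → edx=M[108]=9
add edi, edx → edi=1+9=10
add esi, 4 → esi=108+4=112
add ecx, 1 → ecx=4+1=5
cmp ecx, 6  (cmp 5,6)
jne loop: taken
mov edx, [esi] → edx=M[112]=-2
add edi, edx → edi=10+(-2)=8
add esi, 4 → esi=112+4=116
add ecx, 1 → ecx=5+1=6
cmp ecx, 6  (cmp 6,6)
jne loop: not taken
mov [112], edi → M[112]=8
halt.

8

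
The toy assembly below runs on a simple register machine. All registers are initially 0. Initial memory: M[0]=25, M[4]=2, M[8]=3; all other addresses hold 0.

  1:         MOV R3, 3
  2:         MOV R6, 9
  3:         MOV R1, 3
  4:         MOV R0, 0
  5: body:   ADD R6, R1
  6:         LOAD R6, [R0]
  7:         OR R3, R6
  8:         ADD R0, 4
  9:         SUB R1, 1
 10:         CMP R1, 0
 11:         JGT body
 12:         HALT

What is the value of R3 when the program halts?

R3=3
R6=9
R1=3
R0=0
R6=9+3=12
R6=M[0]=25
R3=3|25=27
R0=0+4=4
R1=3-1=2
CMP R1, 0  (cmp 2,0)
JGT body: taken
R6=25+2=27
R6=M[4]=2
R3=27|2=27
R0=4+4=8
R1=2-1=1
CMP R1, 0  (cmp 1,0)
JGT body: taken
R6=2+1=3
R6=M[8]=3
R3=27|3=27
R0=8+4=12
R1=1-1=0
CMP R1, 0  (cmp 0,0)
JGT body: not taken
halt.

27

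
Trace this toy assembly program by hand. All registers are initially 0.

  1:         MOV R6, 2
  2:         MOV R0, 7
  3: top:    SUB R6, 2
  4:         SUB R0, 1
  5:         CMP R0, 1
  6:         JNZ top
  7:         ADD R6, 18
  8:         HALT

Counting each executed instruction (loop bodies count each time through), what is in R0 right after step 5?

6

MOV R6, 2 → R6=2
MOV R0, 7 → R0=7
SUB R6, 2 → R6=2-2=0
SUB R0, 1 → R0=7-1=6
CMP R0, 1  (cmp 6,1)
After step 5: R0 = 6.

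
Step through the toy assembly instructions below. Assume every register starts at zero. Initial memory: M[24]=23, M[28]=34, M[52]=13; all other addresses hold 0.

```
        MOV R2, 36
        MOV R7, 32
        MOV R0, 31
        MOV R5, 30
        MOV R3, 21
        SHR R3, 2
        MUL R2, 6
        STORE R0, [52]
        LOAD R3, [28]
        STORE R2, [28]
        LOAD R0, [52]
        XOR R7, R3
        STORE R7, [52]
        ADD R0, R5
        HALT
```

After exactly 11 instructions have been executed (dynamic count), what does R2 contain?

216

MOV R2, 36 → R2=36
MOV R7, 32 → R7=32
MOV R0, 31 → R0=31
MOV R5, 30 → R5=30
MOV R3, 21 → R3=21
SHR R3, 2 → R3=21>>2=5
MUL R2, 6 → R2=36*6=216
STORE R0, [52] → M[52]=31
LOAD R3, [28] → R3=M[28]=34
STORE R2, [28] → M[28]=216
LOAD R0, [52] → R0=M[52]=31
After step 11: R2 = 216.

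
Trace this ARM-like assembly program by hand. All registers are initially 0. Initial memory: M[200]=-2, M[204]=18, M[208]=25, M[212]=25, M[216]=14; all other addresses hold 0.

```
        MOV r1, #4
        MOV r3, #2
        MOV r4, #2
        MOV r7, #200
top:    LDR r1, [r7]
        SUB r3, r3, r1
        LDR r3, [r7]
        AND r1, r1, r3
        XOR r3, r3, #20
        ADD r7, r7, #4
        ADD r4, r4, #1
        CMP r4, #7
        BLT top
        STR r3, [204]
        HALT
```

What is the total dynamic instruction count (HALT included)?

51

MOV r1, #4 → r1=4
MOV r3, #2 → r3=2
MOV r4, #2 → r4=2
MOV r7, #200 → r7=200
LDR r1, [r7] → r1=M[200]=-2
SUB r3, r3, r1 → r3=2-(-2)=4
LDR r3, [r7] → r3=M[200]=-2
AND r1, r1, r3 → r1=(-2)&(-2)=-2
XOR r3, r3, #20 → r3=(-2)^20=-22
ADD r7, r7, #4 → r7=200+4=204
ADD r4, r4, #1 → r4=2+1=3
CMP r4, #7  (cmp 3,7)
BLT top: taken
LDR r1, [r7] → r1=M[204]=18
SUB r3, r3, r1 → r3=(-22)-18=-40
LDR r3, [r7] → r3=M[204]=18
AND r1, r1, r3 → r1=18&18=18
XOR r3, r3, #20 → r3=18^20=6
ADD r7, r7, #4 → r7=204+4=208
ADD r4, r4, #1 → r4=3+1=4
CMP r4, #7  (cmp 4,7)
BLT top: taken
LDR r1, [r7] → r1=M[208]=25
SUB r3, r3, r1 → r3=6-25=-19
LDR r3, [r7] → r3=M[208]=25
AND r1, r1, r3 → r1=25&25=25
XOR r3, r3, #20 → r3=25^20=13
ADD r7, r7, #4 → r7=208+4=212
ADD r4, r4, #1 → r4=4+1=5
CMP r4, #7  (cmp 5,7)
BLT top: taken
LDR r1, [r7] → r1=M[212]=25
SUB r3, r3, r1 → r3=13-25=-12
LDR r3, [r7] → r3=M[212]=25
AND r1, r1, r3 → r1=25&25=25
XOR r3, r3, #20 → r3=25^20=13
ADD r7, r7, #4 → r7=212+4=216
ADD r4, r4, #1 → r4=5+1=6
CMP r4, #7  (cmp 6,7)
BLT top: taken
LDR r1, [r7] → r1=M[216]=14
SUB r3, r3, r1 → r3=13-14=-1
LDR r3, [r7] → r3=M[216]=14
AND r1, r1, r3 → r1=14&14=14
XOR r3, r3, #20 → r3=14^20=26
ADD r7, r7, #4 → r7=216+4=220
ADD r4, r4, #1 → r4=6+1=7
CMP r4, #7  (cmp 7,7)
BLT top: not taken
STR r3, [204] → M[204]=26
halt.
Total executed instructions: 51.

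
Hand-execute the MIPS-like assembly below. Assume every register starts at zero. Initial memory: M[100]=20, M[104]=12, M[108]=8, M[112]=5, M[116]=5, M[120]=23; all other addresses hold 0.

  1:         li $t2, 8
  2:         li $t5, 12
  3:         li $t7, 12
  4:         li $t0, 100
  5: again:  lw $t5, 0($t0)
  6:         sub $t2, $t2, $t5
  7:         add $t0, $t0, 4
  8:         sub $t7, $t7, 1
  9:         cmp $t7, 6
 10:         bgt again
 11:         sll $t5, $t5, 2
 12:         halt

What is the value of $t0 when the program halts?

124

li $t2, 8 → $t2=8
li $t5, 12 → $t5=12
li $t7, 12 → $t7=12
li $t0, 100 → $t0=100
lw $t5, 0($t0) → $t5=M[100]=20
sub $t2, $t2, $t5 → $t2=8-20=-12
add $t0, $t0, 4 → $t0=100+4=104
sub $t7, $t7, 1 → $t7=12-1=11
cmp $t7, 6  (cmp 11,6)
bgt again: taken
lw $t5, 0($t0) → $t5=M[104]=12
sub $t2, $t2, $t5 → $t2=(-12)-12=-24
add $t0, $t0, 4 → $t0=104+4=108
sub $t7, $t7, 1 → $t7=11-1=10
cmp $t7, 6  (cmp 10,6)
bgt again: taken
lw $t5, 0($t0) → $t5=M[108]=8
sub $t2, $t2, $t5 → $t2=(-24)-8=-32
add $t0, $t0, 4 → $t0=108+4=112
sub $t7, $t7, 1 → $t7=10-1=9
cmp $t7, 6  (cmp 9,6)
bgt again: taken
lw $t5, 0($t0) → $t5=M[112]=5
sub $t2, $t2, $t5 → $t2=(-32)-5=-37
add $t0, $t0, 4 → $t0=112+4=116
sub $t7, $t7, 1 → $t7=9-1=8
cmp $t7, 6  (cmp 8,6)
bgt again: taken
lw $t5, 0($t0) → $t5=M[116]=5
sub $t2, $t2, $t5 → $t2=(-37)-5=-42
add $t0, $t0, 4 → $t0=116+4=120
sub $t7, $t7, 1 → $t7=8-1=7
cmp $t7, 6  (cmp 7,6)
bgt again: taken
lw $t5, 0($t0) → $t5=M[120]=23
sub $t2, $t2, $t5 → $t2=(-42)-23=-65
add $t0, $t0, 4 → $t0=120+4=124
sub $t7, $t7, 1 → $t7=7-1=6
cmp $t7, 6  (cmp 6,6)
bgt again: not taken
sll $t5, $t5, 2 → $t5=23<<2=92
halt.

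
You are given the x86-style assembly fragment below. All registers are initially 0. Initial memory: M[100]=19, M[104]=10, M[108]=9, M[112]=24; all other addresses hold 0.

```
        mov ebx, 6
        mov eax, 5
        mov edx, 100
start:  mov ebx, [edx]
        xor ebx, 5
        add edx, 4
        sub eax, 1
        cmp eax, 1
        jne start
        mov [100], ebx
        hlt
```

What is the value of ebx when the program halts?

29

ebx=6
eax=5
edx=100
ebx=M[100]=19
ebx=19^5=22
edx=100+4=104
eax=5-1=4
cmp eax, 1  (cmp 4,1)
jne start: taken
ebx=M[104]=10
ebx=10^5=15
edx=104+4=108
eax=4-1=3
cmp eax, 1  (cmp 3,1)
jne start: taken
ebx=M[108]=9
ebx=9^5=12
edx=108+4=112
eax=3-1=2
cmp eax, 1  (cmp 2,1)
jne start: taken
ebx=M[112]=24
ebx=24^5=29
edx=112+4=116
eax=2-1=1
cmp eax, 1  (cmp 1,1)
jne start: not taken
mov [100], ebx → M[100]=29
halt.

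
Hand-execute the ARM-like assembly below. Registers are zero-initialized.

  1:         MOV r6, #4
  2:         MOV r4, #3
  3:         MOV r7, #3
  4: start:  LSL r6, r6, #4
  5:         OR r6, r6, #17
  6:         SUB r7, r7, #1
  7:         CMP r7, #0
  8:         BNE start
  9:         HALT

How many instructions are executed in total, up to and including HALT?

19

MOV r6, #4 → r6=4
MOV r4, #3 → r4=3
MOV r7, #3 → r7=3
LSL r6, r6, #4 → r6=4<<4=64
OR r6, r6, #17 → r6=64|17=81
SUB r7, r7, #1 → r7=3-1=2
CMP r7, #0  (cmp 2,0)
BNE start: taken
LSL r6, r6, #4 → r6=81<<4=1296
OR r6, r6, #17 → r6=1296|17=1297
SUB r7, r7, #1 → r7=2-1=1
CMP r7, #0  (cmp 1,0)
BNE start: taken
LSL r6, r6, #4 → r6=1297<<4=20752
OR r6, r6, #17 → r6=20752|17=20753
SUB r7, r7, #1 → r7=1-1=0
CMP r7, #0  (cmp 0,0)
BNE start: not taken
halt.
Total executed instructions: 19.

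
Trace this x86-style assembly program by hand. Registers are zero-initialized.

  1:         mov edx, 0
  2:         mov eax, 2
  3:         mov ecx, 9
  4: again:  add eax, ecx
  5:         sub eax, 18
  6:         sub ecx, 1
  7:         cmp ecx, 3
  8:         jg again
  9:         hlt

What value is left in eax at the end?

edx=0
eax=2
ecx=9
eax=2+9=11
eax=11-18=-7
ecx=9-1=8
cmp ecx, 3  (cmp 8,3)
jg again: taken
eax=(-7)+8=1
eax=1-18=-17
ecx=8-1=7
cmp ecx, 3  (cmp 7,3)
jg again: taken
eax=(-17)+7=-10
eax=(-10)-18=-28
ecx=7-1=6
cmp ecx, 3  (cmp 6,3)
jg again: taken
eax=(-28)+6=-22
eax=(-22)-18=-40
ecx=6-1=5
cmp ecx, 3  (cmp 5,3)
jg again: taken
eax=(-40)+5=-35
eax=(-35)-18=-53
ecx=5-1=4
cmp ecx, 3  (cmp 4,3)
jg again: taken
eax=(-53)+4=-49
eax=(-49)-18=-67
ecx=4-1=3
cmp ecx, 3  (cmp 3,3)
jg again: not taken
halt.

-67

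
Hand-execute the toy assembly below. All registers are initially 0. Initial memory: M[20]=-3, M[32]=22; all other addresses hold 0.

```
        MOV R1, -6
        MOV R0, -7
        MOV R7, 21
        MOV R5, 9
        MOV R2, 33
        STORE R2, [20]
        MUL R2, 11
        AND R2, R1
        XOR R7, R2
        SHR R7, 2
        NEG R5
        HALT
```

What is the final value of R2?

362

R1=-6
R0=-7
R7=21
R5=9
R2=33
STORE R2, [20] → M[20]=33
R2=33*11=363
R2=363&(-6)=362
R7=21^362=383
R7=383>>2=95
R5=-(9)=-9
halt.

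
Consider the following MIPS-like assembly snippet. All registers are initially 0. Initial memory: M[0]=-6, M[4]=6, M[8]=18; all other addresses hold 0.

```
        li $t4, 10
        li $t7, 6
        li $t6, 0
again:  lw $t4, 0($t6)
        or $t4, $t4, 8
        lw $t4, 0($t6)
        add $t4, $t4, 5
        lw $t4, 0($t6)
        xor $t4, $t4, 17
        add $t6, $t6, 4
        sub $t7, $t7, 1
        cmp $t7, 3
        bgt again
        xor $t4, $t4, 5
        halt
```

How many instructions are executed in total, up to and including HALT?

li $t4, 10 → $t4=10
li $t7, 6 → $t7=6
li $t6, 0 → $t6=0
lw $t4, 0($t6) → $t4=M[0]=-6
or $t4, $t4, 8 → $t4=(-6)|8=-6
lw $t4, 0($t6) → $t4=M[0]=-6
add $t4, $t4, 5 → $t4=(-6)+5=-1
lw $t4, 0($t6) → $t4=M[0]=-6
xor $t4, $t4, 17 → $t4=(-6)^17=-21
add $t6, $t6, 4 → $t6=0+4=4
sub $t7, $t7, 1 → $t7=6-1=5
cmp $t7, 3  (cmp 5,3)
bgt again: taken
lw $t4, 0($t6) → $t4=M[4]=6
or $t4, $t4, 8 → $t4=6|8=14
lw $t4, 0($t6) → $t4=M[4]=6
add $t4, $t4, 5 → $t4=6+5=11
lw $t4, 0($t6) → $t4=M[4]=6
xor $t4, $t4, 17 → $t4=6^17=23
add $t6, $t6, 4 → $t6=4+4=8
sub $t7, $t7, 1 → $t7=5-1=4
cmp $t7, 3  (cmp 4,3)
bgt again: taken
lw $t4, 0($t6) → $t4=M[8]=18
or $t4, $t4, 8 → $t4=18|8=26
lw $t4, 0($t6) → $t4=M[8]=18
add $t4, $t4, 5 → $t4=18+5=23
lw $t4, 0($t6) → $t4=M[8]=18
xor $t4, $t4, 17 → $t4=18^17=3
add $t6, $t6, 4 → $t6=8+4=12
sub $t7, $t7, 1 → $t7=4-1=3
cmp $t7, 3  (cmp 3,3)
bgt again: not taken
xor $t4, $t4, 5 → $t4=3^5=6
halt.
Total executed instructions: 35.

35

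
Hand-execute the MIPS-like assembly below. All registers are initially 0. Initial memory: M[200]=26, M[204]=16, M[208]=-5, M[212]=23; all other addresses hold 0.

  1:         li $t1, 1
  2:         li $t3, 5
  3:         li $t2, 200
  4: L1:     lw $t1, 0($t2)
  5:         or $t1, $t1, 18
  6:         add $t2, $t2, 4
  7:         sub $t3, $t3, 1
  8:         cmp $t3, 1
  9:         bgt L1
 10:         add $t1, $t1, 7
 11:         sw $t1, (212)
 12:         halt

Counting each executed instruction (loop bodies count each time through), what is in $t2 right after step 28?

li $t1, 1 → $t1=1
li $t3, 5 → $t3=5
li $t2, 200 → $t2=200
lw $t1, 0($t2) → $t1=M[200]=26
or $t1, $t1, 18 → $t1=26|18=26
add $t2, $t2, 4 → $t2=200+4=204
sub $t3, $t3, 1 → $t3=5-1=4
cmp $t3, 1  (cmp 4,1)
bgt L1: taken
lw $t1, 0($t2) → $t1=M[204]=16
or $t1, $t1, 18 → $t1=16|18=18
add $t2, $t2, 4 → $t2=204+4=208
sub $t3, $t3, 1 → $t3=4-1=3
cmp $t3, 1  (cmp 3,1)
bgt L1: taken
lw $t1, 0($t2) → $t1=M[208]=-5
or $t1, $t1, 18 → $t1=(-5)|18=-5
add $t2, $t2, 4 → $t2=208+4=212
sub $t3, $t3, 1 → $t3=3-1=2
cmp $t3, 1  (cmp 2,1)
bgt L1: taken
lw $t1, 0($t2) → $t1=M[212]=23
or $t1, $t1, 18 → $t1=23|18=23
add $t2, $t2, 4 → $t2=212+4=216
sub $t3, $t3, 1 → $t3=2-1=1
cmp $t3, 1  (cmp 1,1)
bgt L1: not taken
add $t1, $t1, 7 → $t1=23+7=30
After step 28: $t2 = 216.

216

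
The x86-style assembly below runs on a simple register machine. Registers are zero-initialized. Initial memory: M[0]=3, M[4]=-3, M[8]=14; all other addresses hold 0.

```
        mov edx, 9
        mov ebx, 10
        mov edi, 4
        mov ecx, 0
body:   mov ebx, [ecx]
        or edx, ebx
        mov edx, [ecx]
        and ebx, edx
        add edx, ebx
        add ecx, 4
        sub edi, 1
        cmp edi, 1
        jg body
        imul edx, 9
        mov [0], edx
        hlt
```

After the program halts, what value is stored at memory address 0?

after mov edx, 9: edx=9
after mov ebx, 10: ebx=10
after mov edi, 4: edi=4
after mov ecx, 0: ecx=0
after mov ebx, [ecx]: ebx=M[0]=3
after or edx, ebx: edx=9|3=11
after mov edx, [ecx]: edx=M[0]=3
after and ebx, edx: ebx=3&3=3
after add edx, ebx: edx=3+3=6
after add ecx, 4: ecx=0+4=4
after sub edi, 1: edi=4-1=3
cmp edi, 1  (cmp 3,1)
jg body: taken
after mov ebx, [ecx]: ebx=M[4]=-3
after or edx, ebx: edx=6|(-3)=-1
after mov edx, [ecx]: edx=M[4]=-3
after and ebx, edx: ebx=(-3)&(-3)=-3
after add edx, ebx: edx=(-3)+(-3)=-6
after add ecx, 4: ecx=4+4=8
after sub edi, 1: edi=3-1=2
cmp edi, 1  (cmp 2,1)
jg body: taken
after mov ebx, [ecx]: ebx=M[8]=14
after or edx, ebx: edx=(-6)|14=-2
after mov edx, [ecx]: edx=M[8]=14
after and ebx, edx: ebx=14&14=14
after add edx, ebx: edx=14+14=28
after add ecx, 4: ecx=8+4=12
after sub edi, 1: edi=2-1=1
cmp edi, 1  (cmp 1,1)
jg body: not taken
after imul edx, 9: edx=28*9=252
mov [0], edx → M[0]=252
halt.

252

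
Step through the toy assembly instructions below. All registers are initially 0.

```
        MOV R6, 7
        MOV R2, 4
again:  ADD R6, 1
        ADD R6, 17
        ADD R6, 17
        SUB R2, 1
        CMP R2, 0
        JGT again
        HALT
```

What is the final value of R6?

MOV R6, 7 → R6=7
MOV R2, 4 → R2=4
ADD R6, 1 → R6=7+1=8
ADD R6, 17 → R6=8+17=25
ADD R6, 17 → R6=25+17=42
SUB R2, 1 → R2=4-1=3
CMP R2, 0  (cmp 3,0)
JGT again: taken
ADD R6, 1 → R6=42+1=43
ADD R6, 17 → R6=43+17=60
ADD R6, 17 → R6=60+17=77
SUB R2, 1 → R2=3-1=2
CMP R2, 0  (cmp 2,0)
JGT again: taken
ADD R6, 1 → R6=77+1=78
ADD R6, 17 → R6=78+17=95
ADD R6, 17 → R6=95+17=112
SUB R2, 1 → R2=2-1=1
CMP R2, 0  (cmp 1,0)
JGT again: taken
ADD R6, 1 → R6=112+1=113
ADD R6, 17 → R6=113+17=130
ADD R6, 17 → R6=130+17=147
SUB R2, 1 → R2=1-1=0
CMP R2, 0  (cmp 0,0)
JGT again: not taken
halt.

147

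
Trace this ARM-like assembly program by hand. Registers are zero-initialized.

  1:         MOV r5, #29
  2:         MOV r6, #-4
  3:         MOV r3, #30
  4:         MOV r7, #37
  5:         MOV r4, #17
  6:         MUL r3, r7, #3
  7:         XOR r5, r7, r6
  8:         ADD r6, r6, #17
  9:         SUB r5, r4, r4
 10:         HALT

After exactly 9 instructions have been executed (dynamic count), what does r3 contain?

after MOV r5, #29: r5=29
after MOV r6, #-4: r6=-4
after MOV r3, #30: r3=30
after MOV r7, #37: r7=37
after MOV r4, #17: r4=17
after MUL r3, r7, #3: r3=37*3=111
after XOR r5, r7, r6: r5=37^(-4)=-39
after ADD r6, r6, #17: r6=(-4)+17=13
after SUB r5, r4, r4: r5=17-17=0
After step 9: r3 = 111.

111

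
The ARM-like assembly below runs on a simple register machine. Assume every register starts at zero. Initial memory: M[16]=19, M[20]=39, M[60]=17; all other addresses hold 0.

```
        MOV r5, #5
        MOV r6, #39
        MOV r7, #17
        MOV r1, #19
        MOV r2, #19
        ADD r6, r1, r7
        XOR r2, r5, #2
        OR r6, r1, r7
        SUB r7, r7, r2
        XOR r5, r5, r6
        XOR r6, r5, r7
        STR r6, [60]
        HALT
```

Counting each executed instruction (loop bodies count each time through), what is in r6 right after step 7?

r5=5
r6=39
r7=17
r1=19
r2=19
r6=19+17=36
r2=5^2=7
After step 7: r6 = 36.

36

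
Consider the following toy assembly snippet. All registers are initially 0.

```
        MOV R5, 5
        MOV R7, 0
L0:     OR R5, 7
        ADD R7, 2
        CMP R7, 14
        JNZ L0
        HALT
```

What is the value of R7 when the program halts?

14

after MOV R5, 5: R5=5
after MOV R7, 0: R7=0
after OR R5, 7: R5=5|7=7
after ADD R7, 2: R7=0+2=2
CMP R7, 14  (cmp 2,14)
JNZ L0: taken
after OR R5, 7: R5=7|7=7
after ADD R7, 2: R7=2+2=4
CMP R7, 14  (cmp 4,14)
JNZ L0: taken
after OR R5, 7: R5=7|7=7
after ADD R7, 2: R7=4+2=6
CMP R7, 14  (cmp 6,14)
JNZ L0: taken
after OR R5, 7: R5=7|7=7
after ADD R7, 2: R7=6+2=8
CMP R7, 14  (cmp 8,14)
JNZ L0: taken
after OR R5, 7: R5=7|7=7
after ADD R7, 2: R7=8+2=10
CMP R7, 14  (cmp 10,14)
JNZ L0: taken
after OR R5, 7: R5=7|7=7
after ADD R7, 2: R7=10+2=12
CMP R7, 14  (cmp 12,14)
JNZ L0: taken
after OR R5, 7: R5=7|7=7
after ADD R7, 2: R7=12+2=14
CMP R7, 14  (cmp 14,14)
JNZ L0: not taken
halt.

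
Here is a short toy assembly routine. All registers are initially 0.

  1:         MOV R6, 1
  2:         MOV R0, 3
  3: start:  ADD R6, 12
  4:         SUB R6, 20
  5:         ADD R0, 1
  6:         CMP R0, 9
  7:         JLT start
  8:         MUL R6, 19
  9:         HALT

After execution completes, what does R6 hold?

after MOV R6, 1: R6=1
after MOV R0, 3: R0=3
after ADD R6, 12: R6=1+12=13
after SUB R6, 20: R6=13-20=-7
after ADD R0, 1: R0=3+1=4
CMP R0, 9  (cmp 4,9)
JLT start: taken
after ADD R6, 12: R6=(-7)+12=5
after SUB R6, 20: R6=5-20=-15
after ADD R0, 1: R0=4+1=5
CMP R0, 9  (cmp 5,9)
JLT start: taken
after ADD R6, 12: R6=(-15)+12=-3
after SUB R6, 20: R6=(-3)-20=-23
after ADD R0, 1: R0=5+1=6
CMP R0, 9  (cmp 6,9)
JLT start: taken
after ADD R6, 12: R6=(-23)+12=-11
after SUB R6, 20: R6=(-11)-20=-31
after ADD R0, 1: R0=6+1=7
CMP R0, 9  (cmp 7,9)
JLT start: taken
after ADD R6, 12: R6=(-31)+12=-19
after SUB R6, 20: R6=(-19)-20=-39
after ADD R0, 1: R0=7+1=8
CMP R0, 9  (cmp 8,9)
JLT start: taken
after ADD R6, 12: R6=(-39)+12=-27
after SUB R6, 20: R6=(-27)-20=-47
after ADD R0, 1: R0=8+1=9
CMP R0, 9  (cmp 9,9)
JLT start: not taken
after MUL R6, 19: R6=(-47)*19=-893
halt.

-893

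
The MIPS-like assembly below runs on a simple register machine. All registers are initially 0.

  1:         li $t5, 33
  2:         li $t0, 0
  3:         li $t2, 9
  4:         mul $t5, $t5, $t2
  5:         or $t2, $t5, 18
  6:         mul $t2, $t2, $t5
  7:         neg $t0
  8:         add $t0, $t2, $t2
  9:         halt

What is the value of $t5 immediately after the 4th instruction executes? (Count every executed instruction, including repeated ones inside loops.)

297

$t5=33
$t0=0
$t2=9
$t5=33*9=297
After step 4: $t5 = 297.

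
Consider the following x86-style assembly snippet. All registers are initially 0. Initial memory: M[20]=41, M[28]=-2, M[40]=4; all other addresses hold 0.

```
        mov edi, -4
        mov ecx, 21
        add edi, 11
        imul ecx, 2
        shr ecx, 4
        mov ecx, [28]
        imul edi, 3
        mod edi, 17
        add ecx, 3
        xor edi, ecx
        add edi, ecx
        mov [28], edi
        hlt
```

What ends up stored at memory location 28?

after mov edi, -4: edi=-4
after mov ecx, 21: ecx=21
after add edi, 11: edi=(-4)+11=7
after imul ecx, 2: ecx=21*2=42
after shr ecx, 4: ecx=42>>4=2
after mov ecx, [28]: ecx=M[28]=-2
after imul edi, 3: edi=7*3=21
after mod edi, 17: edi=21%17=4
after add ecx, 3: ecx=(-2)+3=1
after xor edi, ecx: edi=4^1=5
after add edi, ecx: edi=5+1=6
mov [28], edi → M[28]=6
halt.

6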